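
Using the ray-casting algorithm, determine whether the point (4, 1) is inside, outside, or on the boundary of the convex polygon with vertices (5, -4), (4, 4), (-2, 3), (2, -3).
The point (4, 1) lies strictly inside the polygon

Cast a horizontal ray to the right from the query point and count how many polygon edges it crosses (each edge strictly once or zero times, handled with the usual half-open convention). 
Parity of crossings → odd ⇒ inside.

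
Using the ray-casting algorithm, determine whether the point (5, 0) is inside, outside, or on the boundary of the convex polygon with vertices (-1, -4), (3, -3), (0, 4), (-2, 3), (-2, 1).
The point (5, 0) lies strictly outside the polygon

Cast a horizontal ray to the right from the query point and count how many polygon edges it crosses (each edge strictly once or zero times, handled with the usual half-open convention). 
Parity of crossings → even ⇒ outside.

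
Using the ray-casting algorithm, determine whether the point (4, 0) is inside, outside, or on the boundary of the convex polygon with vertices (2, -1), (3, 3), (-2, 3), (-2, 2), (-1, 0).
The point (4, 0) lies strictly outside the polygon

Cast a horizontal ray to the right from the query point and count how many polygon edges it crosses (each edge strictly once or zero times, handled with the usual half-open convention). 
Parity of crossings → even ⇒ outside.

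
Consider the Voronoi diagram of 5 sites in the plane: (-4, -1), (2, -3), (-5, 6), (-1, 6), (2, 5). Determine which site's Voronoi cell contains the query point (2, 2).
Nearest site = (2, 5)

The Voronoi cell of site s contains exactly those query points closer to s than to any other site. Compute squared distances from q = (2, 2) to each site:
  (2 − 2)² + (5 − 2)² = 9
  (-1 − 2)² + (6 − 2)² = 25
  (2 − 2)² + (-3 − 2)² = 25
  (-4 − 2)² + (-1 − 2)² = 45
  (-5 − 2)² + (6 − 2)² = 65
Minimum is attained by (2, 5), so q lies in its Voronoi cell.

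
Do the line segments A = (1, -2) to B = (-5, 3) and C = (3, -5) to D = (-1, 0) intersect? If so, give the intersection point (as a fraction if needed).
Yes; intersection at (-1/5, -1) (t = 1/5 on AB, s = 4/5 on CD)

Parametrize AB as A + t(B − A) = (1 + -6 t, -2 + 5 t) and CD as C + s(D − C) = (3 + -4 s, -5 + 5 s). Solve the linear system for (t, s). Determinant = 10 ≠ 0, so a unique intersection of the containing lines exists. Solution: t = 1/5, s = 4/5 — both in [0, 1], so the segments cross. Intersection point: (-1/5, -1).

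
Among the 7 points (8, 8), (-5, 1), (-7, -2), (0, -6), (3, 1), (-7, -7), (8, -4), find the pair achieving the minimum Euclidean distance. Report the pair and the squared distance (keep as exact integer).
Pair = ((-5, 1), (-7, -2)); squared distance = 13

Compute all C(7, 2) = 21 pairwise squared distances (x_i − x_j)² + (y_i − y_j)². The minimum is 13, attained by the pair ((-5, 1), (-7, -2)).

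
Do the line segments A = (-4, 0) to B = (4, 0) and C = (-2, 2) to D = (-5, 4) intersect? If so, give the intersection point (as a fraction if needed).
No (intersection of containing lines falls outside at least one segment)

Parametrize and solve: t = 5/8, s = -1. At least one of these is outside [0, 1], so the segments do not intersect.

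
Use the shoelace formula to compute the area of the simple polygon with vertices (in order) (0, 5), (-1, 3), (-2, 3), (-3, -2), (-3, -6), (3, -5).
Area = 81/2

Shoelace formula: Area = (1/2) |Σ_i (x_i · y_{i+1} − x_{i+1} · y_i)| (indices mod n). Compute each cross term:
  (0)(3) − (-1)(5) = 5
  (-1)(3) − (-2)(3) = 3
  (-2)(-2) − (-3)(3) = 13
  (-3)(-6) − (-3)(-2) = 12
  (-3)(-5) − (3)(-6) = 33
  (3)(5) − (0)(-5) = 15
Sum = 81, so (signed) Area = 81/2 = 81/2, |Area| = 81/2.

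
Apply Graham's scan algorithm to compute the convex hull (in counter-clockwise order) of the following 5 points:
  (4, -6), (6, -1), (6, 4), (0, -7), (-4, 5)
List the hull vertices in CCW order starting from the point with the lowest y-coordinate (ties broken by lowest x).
Hull (CCW) = [(0, -7), (4, -6), (6, -1), (6, 4), (-4, 5)]

Graham scan procedure:
  1. Find the pivot p₀ = point with lowest y (tie → lowest x): (0, -7).
  2. Sort the remaining points by polar angle around p₀.
  3. Walk through sorted points, maintaining a stack; pop the top while the last three entries make a non-left turn (cross product ≤ 0).
  4. Final stack is the convex hull in CCW order: (0, -7), (4, -6), (6, -1), (6, 4), (-4, 5).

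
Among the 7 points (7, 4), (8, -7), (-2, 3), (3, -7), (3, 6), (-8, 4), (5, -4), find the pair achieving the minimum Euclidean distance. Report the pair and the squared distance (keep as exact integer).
Pair = ((3, -7), (5, -4)); squared distance = 13

Compute all C(7, 2) = 21 pairwise squared distances (x_i − x_j)² + (y_i − y_j)². The minimum is 13, attained by the pair ((3, -7), (5, -4)).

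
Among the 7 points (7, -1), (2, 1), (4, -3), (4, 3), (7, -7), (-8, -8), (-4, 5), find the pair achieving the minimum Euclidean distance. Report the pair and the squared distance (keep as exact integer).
Pair = ((2, 1), (4, 3)); squared distance = 8

Compute all C(7, 2) = 21 pairwise squared distances (x_i − x_j)² + (y_i − y_j)². The minimum is 8, attained by the pair ((2, 1), (4, 3)).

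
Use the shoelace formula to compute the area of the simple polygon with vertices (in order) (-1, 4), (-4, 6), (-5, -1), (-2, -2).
Area = 21

Shoelace formula: Area = (1/2) |Σ_i (x_i · y_{i+1} − x_{i+1} · y_i)| (indices mod n). Compute each cross term:
  (-1)(6) − (-4)(4) = 10
  (-4)(-1) − (-5)(6) = 34
  (-5)(-2) − (-2)(-1) = 8
  (-2)(4) − (-1)(-2) = -10
Sum = 42, so (signed) Area = 42/2 = 21, |Area| = 21.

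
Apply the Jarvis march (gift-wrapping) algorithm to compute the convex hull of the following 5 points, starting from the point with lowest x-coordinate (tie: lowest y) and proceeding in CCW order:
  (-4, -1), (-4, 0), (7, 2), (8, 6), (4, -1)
Hull (CCW) = [(-4, -1), (4, -1), (7, 2), (8, 6), (-4, 0)]

Jarvis march: at each step, from the current hull vertex p, select the next vertex q as the point such that every other point lies strictly to the left of (or on) the directed line p → q. (Equivalently: for every other point r, the cross product (q − p) × (r − p) ≥ 0.)
Starting point (lowest x, tie lowest y): (-4, -1). Wrap until returning to start. Resulting hull: (-4, -1), (4, -1), (7, 2), (8, 6), (-4, 0).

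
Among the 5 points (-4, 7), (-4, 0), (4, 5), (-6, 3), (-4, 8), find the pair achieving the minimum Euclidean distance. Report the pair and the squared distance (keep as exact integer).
Pair = ((-4, 7), (-4, 8)); squared distance = 1

Compute all C(5, 2) = 10 pairwise squared distances (x_i − x_j)² + (y_i − y_j)². The minimum is 1, attained by the pair ((-4, 7), (-4, 8)).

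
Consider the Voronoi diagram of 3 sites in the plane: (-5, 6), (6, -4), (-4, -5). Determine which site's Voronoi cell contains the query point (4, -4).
Nearest site = (6, -4)

The Voronoi cell of site s contains exactly those query points closer to s than to any other site. Compute squared distances from q = (4, -4) to each site:
  (6 − 4)² + (-4 − -4)² = 4
  (-4 − 4)² + (-5 − -4)² = 65
  (-5 − 4)² + (6 − -4)² = 181
Minimum is attained by (6, -4), so q lies in its Voronoi cell.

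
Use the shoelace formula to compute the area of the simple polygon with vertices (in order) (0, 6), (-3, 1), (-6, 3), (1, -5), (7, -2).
Area = 117/2

Shoelace formula: Area = (1/2) |Σ_i (x_i · y_{i+1} − x_{i+1} · y_i)| (indices mod n). Compute each cross term:
  (0)(1) − (-3)(6) = 18
  (-3)(3) − (-6)(1) = -3
  (-6)(-5) − (1)(3) = 27
  (1)(-2) − (7)(-5) = 33
  (7)(6) − (0)(-2) = 42
Sum = 117, so (signed) Area = 117/2 = 117/2, |Area| = 117/2.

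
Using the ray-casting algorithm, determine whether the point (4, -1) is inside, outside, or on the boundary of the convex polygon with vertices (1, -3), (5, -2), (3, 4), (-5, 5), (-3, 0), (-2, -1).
The point (4, -1) lies strictly inside the polygon

Cast a horizontal ray to the right from the query point and count how many polygon edges it crosses (each edge strictly once or zero times, handled with the usual half-open convention). 
Parity of crossings → odd ⇒ inside.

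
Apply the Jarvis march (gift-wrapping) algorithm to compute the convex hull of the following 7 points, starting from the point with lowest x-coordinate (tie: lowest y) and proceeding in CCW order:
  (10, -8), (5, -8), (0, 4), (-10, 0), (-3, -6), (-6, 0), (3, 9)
Hull (CCW) = [(-10, 0), (-3, -6), (5, -8), (10, -8), (3, 9)]

Jarvis march: at each step, from the current hull vertex p, select the next vertex q as the point such that every other point lies strictly to the left of (or on) the directed line p → q. (Equivalently: for every other point r, the cross product (q − p) × (r − p) ≥ 0.)
Starting point (lowest x, tie lowest y): (-10, 0). Wrap until returning to start. Resulting hull: (-10, 0), (-3, -6), (5, -8), (10, -8), (3, 9).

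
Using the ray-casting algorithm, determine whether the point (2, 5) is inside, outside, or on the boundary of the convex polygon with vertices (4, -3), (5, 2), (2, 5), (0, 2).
The point (2, 5) lies on the polygon boundary

Boundary check: the query satisfies the collinearity and bounding-box conditions for some polygon edge, so it lies exactly on the boundary.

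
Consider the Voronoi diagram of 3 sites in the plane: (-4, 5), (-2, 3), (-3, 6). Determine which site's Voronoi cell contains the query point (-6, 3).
Nearest site = (-4, 5)

The Voronoi cell of site s contains exactly those query points closer to s than to any other site. Compute squared distances from q = (-6, 3) to each site:
  (-4 − -6)² + (5 − 3)² = 8
  (-2 − -6)² + (3 − 3)² = 16
  (-3 − -6)² + (6 − 3)² = 18
Minimum is attained by (-4, 5), so q lies in its Voronoi cell.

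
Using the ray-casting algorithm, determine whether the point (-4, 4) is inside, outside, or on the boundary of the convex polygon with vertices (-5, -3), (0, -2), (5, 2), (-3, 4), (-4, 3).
The point (-4, 4) lies strictly outside the polygon

Cast a horizontal ray to the right from the query point and count how many polygon edges it crosses (each edge strictly once or zero times, handled with the usual half-open convention). 
Parity of crossings → even ⇒ outside.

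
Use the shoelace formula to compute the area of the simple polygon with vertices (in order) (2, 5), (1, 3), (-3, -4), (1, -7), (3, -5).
Area = 36

Shoelace formula: Area = (1/2) |Σ_i (x_i · y_{i+1} − x_{i+1} · y_i)| (indices mod n). Compute each cross term:
  (2)(3) − (1)(5) = 1
  (1)(-4) − (-3)(3) = 5
  (-3)(-7) − (1)(-4) = 25
  (1)(-5) − (3)(-7) = 16
  (3)(5) − (2)(-5) = 25
Sum = 72, so (signed) Area = 72/2 = 36, |Area| = 36.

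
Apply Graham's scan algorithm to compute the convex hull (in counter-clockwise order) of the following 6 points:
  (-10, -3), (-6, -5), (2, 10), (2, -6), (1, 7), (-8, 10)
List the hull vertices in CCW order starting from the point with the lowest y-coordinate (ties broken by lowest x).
Hull (CCW) = [(2, -6), (2, 10), (-8, 10), (-10, -3), (-6, -5)]

Graham scan procedure:
  1. Find the pivot p₀ = point with lowest y (tie → lowest x): (2, -6).
  2. Sort the remaining points by polar angle around p₀.
  3. Walk through sorted points, maintaining a stack; pop the top while the last three entries make a non-left turn (cross product ≤ 0).
  4. Final stack is the convex hull in CCW order: (2, -6), (2, 10), (-8, 10), (-10, -3), (-6, -5).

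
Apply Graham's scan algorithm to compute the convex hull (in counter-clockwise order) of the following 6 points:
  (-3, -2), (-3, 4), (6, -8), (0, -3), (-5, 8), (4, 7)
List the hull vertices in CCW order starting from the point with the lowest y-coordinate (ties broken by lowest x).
Hull (CCW) = [(6, -8), (4, 7), (-5, 8), (-3, -2)]

Graham scan procedure:
  1. Find the pivot p₀ = point with lowest y (tie → lowest x): (6, -8).
  2. Sort the remaining points by polar angle around p₀.
  3. Walk through sorted points, maintaining a stack; pop the top while the last three entries make a non-left turn (cross product ≤ 0).
  4. Final stack is the convex hull in CCW order: (6, -8), (4, 7), (-5, 8), (-3, -2).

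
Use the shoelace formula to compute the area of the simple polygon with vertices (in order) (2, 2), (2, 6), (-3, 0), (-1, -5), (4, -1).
Area = 36

Shoelace formula: Area = (1/2) |Σ_i (x_i · y_{i+1} − x_{i+1} · y_i)| (indices mod n). Compute each cross term:
  (2)(6) − (2)(2) = 8
  (2)(0) − (-3)(6) = 18
  (-3)(-5) − (-1)(0) = 15
  (-1)(-1) − (4)(-5) = 21
  (4)(2) − (2)(-1) = 10
Sum = 72, so (signed) Area = 72/2 = 36, |Area| = 36.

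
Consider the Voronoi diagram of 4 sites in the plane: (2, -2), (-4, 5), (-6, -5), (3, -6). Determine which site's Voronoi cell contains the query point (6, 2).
Nearest site = (2, -2)

The Voronoi cell of site s contains exactly those query points closer to s than to any other site. Compute squared distances from q = (6, 2) to each site:
  (2 − 6)² + (-2 − 2)² = 32
  (3 − 6)² + (-6 − 2)² = 73
  (-4 − 6)² + (5 − 2)² = 109
  (-6 − 6)² + (-5 − 2)² = 193
Minimum is attained by (2, -2), so q lies in its Voronoi cell.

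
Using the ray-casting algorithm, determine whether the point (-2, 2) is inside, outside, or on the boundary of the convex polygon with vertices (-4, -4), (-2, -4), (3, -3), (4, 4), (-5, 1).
The point (-2, 2) lies on the polygon boundary

Boundary check: the query satisfies the collinearity and bounding-box conditions for some polygon edge, so it lies exactly on the boundary.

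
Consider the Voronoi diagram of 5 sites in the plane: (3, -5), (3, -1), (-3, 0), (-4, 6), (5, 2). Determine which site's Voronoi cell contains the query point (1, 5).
Nearest site = (5, 2)

The Voronoi cell of site s contains exactly those query points closer to s than to any other site. Compute squared distances from q = (1, 5) to each site:
  (5 − 1)² + (2 − 5)² = 25
  (-4 − 1)² + (6 − 5)² = 26
  (3 − 1)² + (-1 − 5)² = 40
  (-3 − 1)² + (0 − 5)² = 41
  (3 − 1)² + (-5 − 5)² = 104
Minimum is attained by (5, 2), so q lies in its Voronoi cell.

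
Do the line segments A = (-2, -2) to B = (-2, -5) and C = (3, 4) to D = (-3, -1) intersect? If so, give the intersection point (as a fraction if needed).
No (intersection of containing lines falls outside at least one segment)

Parametrize and solve: t = -11/18, s = 5/6. At least one of these is outside [0, 1], so the segments do not intersect.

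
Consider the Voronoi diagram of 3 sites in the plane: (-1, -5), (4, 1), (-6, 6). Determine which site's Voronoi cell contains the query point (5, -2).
Nearest site = (4, 1)

The Voronoi cell of site s contains exactly those query points closer to s than to any other site. Compute squared distances from q = (5, -2) to each site:
  (4 − 5)² + (1 − -2)² = 10
  (-1 − 5)² + (-5 − -2)² = 45
  (-6 − 5)² + (6 − -2)² = 185
Minimum is attained by (4, 1), so q lies in its Voronoi cell.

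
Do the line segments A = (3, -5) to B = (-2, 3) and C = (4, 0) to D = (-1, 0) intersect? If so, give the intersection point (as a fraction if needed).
Yes; intersection at (-1/8, 0) (t = 5/8 on AB, s = 33/40 on CD)

Parametrize AB as A + t(B − A) = (3 + -5 t, -5 + 8 t) and CD as C + s(D − C) = (4 + -5 s, 0 + 0 s). Solve the linear system for (t, s). Determinant = -40 ≠ 0, so a unique intersection of the containing lines exists. Solution: t = 5/8, s = 33/40 — both in [0, 1], so the segments cross. Intersection point: (-1/8, 0).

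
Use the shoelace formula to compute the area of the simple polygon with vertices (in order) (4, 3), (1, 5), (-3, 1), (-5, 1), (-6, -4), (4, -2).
Area = 109/2

Shoelace formula: Area = (1/2) |Σ_i (x_i · y_{i+1} − x_{i+1} · y_i)| (indices mod n). Compute each cross term:
  (4)(5) − (1)(3) = 17
  (1)(1) − (-3)(5) = 16
  (-3)(1) − (-5)(1) = 2
  (-5)(-4) − (-6)(1) = 26
  (-6)(-2) − (4)(-4) = 28
  (4)(3) − (4)(-2) = 20
Sum = 109, so (signed) Area = 109/2 = 109/2, |Area| = 109/2.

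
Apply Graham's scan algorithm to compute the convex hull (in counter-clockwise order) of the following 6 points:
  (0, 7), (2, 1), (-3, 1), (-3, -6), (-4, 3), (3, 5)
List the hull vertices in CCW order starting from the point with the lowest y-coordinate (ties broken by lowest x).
Hull (CCW) = [(-3, -6), (2, 1), (3, 5), (0, 7), (-4, 3)]

Graham scan procedure:
  1. Find the pivot p₀ = point with lowest y (tie → lowest x): (-3, -6).
  2. Sort the remaining points by polar angle around p₀.
  3. Walk through sorted points, maintaining a stack; pop the top while the last three entries make a non-left turn (cross product ≤ 0).
  4. Final stack is the convex hull in CCW order: (-3, -6), (2, 1), (3, 5), (0, 7), (-4, 3).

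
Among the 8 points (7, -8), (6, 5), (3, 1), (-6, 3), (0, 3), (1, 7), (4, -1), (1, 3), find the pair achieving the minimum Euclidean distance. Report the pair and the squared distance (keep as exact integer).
Pair = ((0, 3), (1, 3)); squared distance = 1

Compute all C(8, 2) = 28 pairwise squared distances (x_i − x_j)² + (y_i − y_j)². The minimum is 1, attained by the pair ((0, 3), (1, 3)).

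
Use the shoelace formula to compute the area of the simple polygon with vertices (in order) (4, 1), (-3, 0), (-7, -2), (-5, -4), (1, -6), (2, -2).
Area = 81/2

Shoelace formula: Area = (1/2) |Σ_i (x_i · y_{i+1} − x_{i+1} · y_i)| (indices mod n). Compute each cross term:
  (4)(0) − (-3)(1) = 3
  (-3)(-2) − (-7)(0) = 6
  (-7)(-4) − (-5)(-2) = 18
  (-5)(-6) − (1)(-4) = 34
  (1)(-2) − (2)(-6) = 10
  (2)(1) − (4)(-2) = 10
Sum = 81, so (signed) Area = 81/2 = 81/2, |Area| = 81/2.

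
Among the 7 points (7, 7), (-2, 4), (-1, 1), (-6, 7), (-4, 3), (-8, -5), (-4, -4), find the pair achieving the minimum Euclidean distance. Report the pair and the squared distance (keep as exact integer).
Pair = ((-2, 4), (-4, 3)); squared distance = 5

Compute all C(7, 2) = 21 pairwise squared distances (x_i − x_j)² + (y_i − y_j)². The minimum is 5, attained by the pair ((-2, 4), (-4, 3)).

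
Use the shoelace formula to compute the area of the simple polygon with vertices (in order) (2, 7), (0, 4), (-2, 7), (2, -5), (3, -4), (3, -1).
Area = 51/2

Shoelace formula: Area = (1/2) |Σ_i (x_i · y_{i+1} − x_{i+1} · y_i)| (indices mod n). Compute each cross term:
  (2)(4) − (0)(7) = 8
  (0)(7) − (-2)(4) = 8
  (-2)(-5) − (2)(7) = -4
  (2)(-4) − (3)(-5) = 7
  (3)(-1) − (3)(-4) = 9
  (3)(7) − (2)(-1) = 23
Sum = 51, so (signed) Area = 51/2 = 51/2, |Area| = 51/2.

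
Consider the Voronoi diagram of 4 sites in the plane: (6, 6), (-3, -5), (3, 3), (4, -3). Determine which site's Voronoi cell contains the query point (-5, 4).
Nearest site = (3, 3)

The Voronoi cell of site s contains exactly those query points closer to s than to any other site. Compute squared distances from q = (-5, 4) to each site:
  (3 − -5)² + (3 − 4)² = 65
  (-3 − -5)² + (-5 − 4)² = 85
  (6 − -5)² + (6 − 4)² = 125
  (4 − -5)² + (-3 − 4)² = 130
Minimum is attained by (3, 3), so q lies in its Voronoi cell.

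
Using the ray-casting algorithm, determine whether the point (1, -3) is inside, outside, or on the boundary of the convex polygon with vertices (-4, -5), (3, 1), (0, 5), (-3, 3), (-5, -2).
The point (1, -3) lies strictly outside the polygon

Cast a horizontal ray to the right from the query point and count how many polygon edges it crosses (each edge strictly once or zero times, handled with the usual half-open convention). 
Parity of crossings → even ⇒ outside.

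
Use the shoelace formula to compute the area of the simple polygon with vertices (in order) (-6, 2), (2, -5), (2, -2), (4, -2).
Area = 16

Shoelace formula: Area = (1/2) |Σ_i (x_i · y_{i+1} − x_{i+1} · y_i)| (indices mod n). Compute each cross term:
  (-6)(-5) − (2)(2) = 26
  (2)(-2) − (2)(-5) = 6
  (2)(-2) − (4)(-2) = 4
  (4)(2) − (-6)(-2) = -4
Sum = 32, so (signed) Area = 32/2 = 16, |Area| = 16.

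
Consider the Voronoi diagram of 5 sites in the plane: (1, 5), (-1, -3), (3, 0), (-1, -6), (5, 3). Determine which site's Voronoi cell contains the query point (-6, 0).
Nearest site = (-1, -3)

The Voronoi cell of site s contains exactly those query points closer to s than to any other site. Compute squared distances from q = (-6, 0) to each site:
  (-1 − -6)² + (-3 − 0)² = 34
  (-1 − -6)² + (-6 − 0)² = 61
  (1 − -6)² + (5 − 0)² = 74
  (3 − -6)² + (0 − 0)² = 81
  (5 − -6)² + (3 − 0)² = 130
Minimum is attained by (-1, -3), so q lies in its Voronoi cell.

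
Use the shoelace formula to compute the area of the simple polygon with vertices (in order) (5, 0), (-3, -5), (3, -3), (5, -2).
Area = 9

Shoelace formula: Area = (1/2) |Σ_i (x_i · y_{i+1} − x_{i+1} · y_i)| (indices mod n). Compute each cross term:
  (5)(-5) − (-3)(0) = -25
  (-3)(-3) − (3)(-5) = 24
  (3)(-2) − (5)(-3) = 9
  (5)(0) − (5)(-2) = 10
Sum = 18, so (signed) Area = 18/2 = 9, |Area| = 9.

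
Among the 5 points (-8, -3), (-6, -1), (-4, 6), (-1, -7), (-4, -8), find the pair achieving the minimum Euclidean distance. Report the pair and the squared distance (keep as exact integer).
Pair = ((-8, -3), (-6, -1)); squared distance = 8

Compute all C(5, 2) = 10 pairwise squared distances (x_i − x_j)² + (y_i − y_j)². The minimum is 8, attained by the pair ((-8, -3), (-6, -1)).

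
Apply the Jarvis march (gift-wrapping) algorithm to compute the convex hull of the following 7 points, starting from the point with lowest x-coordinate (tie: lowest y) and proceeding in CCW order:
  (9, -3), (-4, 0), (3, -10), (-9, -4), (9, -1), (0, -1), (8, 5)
Hull (CCW) = [(-9, -4), (3, -10), (9, -3), (9, -1), (8, 5), (-4, 0)]

Jarvis march: at each step, from the current hull vertex p, select the next vertex q as the point such that every other point lies strictly to the left of (or on) the directed line p → q. (Equivalently: for every other point r, the cross product (q − p) × (r − p) ≥ 0.)
Starting point (lowest x, tie lowest y): (-9, -4). Wrap until returning to start. Resulting hull: (-9, -4), (3, -10), (9, -3), (9, -1), (8, 5), (-4, 0).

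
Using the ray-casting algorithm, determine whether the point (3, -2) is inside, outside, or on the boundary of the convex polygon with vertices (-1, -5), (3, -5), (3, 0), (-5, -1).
The point (3, -2) lies on the polygon boundary

Boundary check: the query satisfies the collinearity and bounding-box conditions for some polygon edge, so it lies exactly on the boundary.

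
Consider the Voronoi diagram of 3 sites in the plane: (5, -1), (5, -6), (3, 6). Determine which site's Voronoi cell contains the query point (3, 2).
Nearest site = (5, -1)

The Voronoi cell of site s contains exactly those query points closer to s than to any other site. Compute squared distances from q = (3, 2) to each site:
  (5 − 3)² + (-1 − 2)² = 13
  (3 − 3)² + (6 − 2)² = 16
  (5 − 3)² + (-6 − 2)² = 68
Minimum is attained by (5, -1), so q lies in its Voronoi cell.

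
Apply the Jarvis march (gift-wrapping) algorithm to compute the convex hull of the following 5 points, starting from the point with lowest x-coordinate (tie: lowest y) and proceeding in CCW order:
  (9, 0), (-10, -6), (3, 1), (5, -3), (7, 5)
Hull (CCW) = [(-10, -6), (5, -3), (9, 0), (7, 5)]

Jarvis march: at each step, from the current hull vertex p, select the next vertex q as the point such that every other point lies strictly to the left of (or on) the directed line p → q. (Equivalently: for every other point r, the cross product (q − p) × (r − p) ≥ 0.)
Starting point (lowest x, tie lowest y): (-10, -6). Wrap until returning to start. Resulting hull: (-10, -6), (5, -3), (9, 0), (7, 5).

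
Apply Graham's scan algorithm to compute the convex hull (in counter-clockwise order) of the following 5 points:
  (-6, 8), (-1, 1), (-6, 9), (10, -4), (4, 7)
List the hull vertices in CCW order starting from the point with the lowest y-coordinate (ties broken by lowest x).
Hull (CCW) = [(10, -4), (4, 7), (-6, 9), (-6, 8), (-1, 1)]

Graham scan procedure:
  1. Find the pivot p₀ = point with lowest y (tie → lowest x): (10, -4).
  2. Sort the remaining points by polar angle around p₀.
  3. Walk through sorted points, maintaining a stack; pop the top while the last three entries make a non-left turn (cross product ≤ 0).
  4. Final stack is the convex hull in CCW order: (10, -4), (4, 7), (-6, 9), (-6, 8), (-1, 1).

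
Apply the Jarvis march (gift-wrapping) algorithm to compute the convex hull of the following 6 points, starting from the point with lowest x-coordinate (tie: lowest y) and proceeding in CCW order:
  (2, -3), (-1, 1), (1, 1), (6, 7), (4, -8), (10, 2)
Hull (CCW) = [(-1, 1), (4, -8), (10, 2), (6, 7)]

Jarvis march: at each step, from the current hull vertex p, select the next vertex q as the point such that every other point lies strictly to the left of (or on) the directed line p → q. (Equivalently: for every other point r, the cross product (q − p) × (r − p) ≥ 0.)
Starting point (lowest x, tie lowest y): (-1, 1). Wrap until returning to start. Resulting hull: (-1, 1), (4, -8), (10, 2), (6, 7).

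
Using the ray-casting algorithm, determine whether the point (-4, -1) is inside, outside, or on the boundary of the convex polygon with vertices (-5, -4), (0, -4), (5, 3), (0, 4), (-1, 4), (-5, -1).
The point (-4, -1) lies strictly inside the polygon

Cast a horizontal ray to the right from the query point and count how many polygon edges it crosses (each edge strictly once or zero times, handled with the usual half-open convention). 
Parity of crossings → odd ⇒ inside.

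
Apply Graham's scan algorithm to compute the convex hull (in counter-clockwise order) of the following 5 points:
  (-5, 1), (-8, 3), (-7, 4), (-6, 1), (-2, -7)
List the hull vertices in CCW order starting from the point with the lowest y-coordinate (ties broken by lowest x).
Hull (CCW) = [(-2, -7), (-5, 1), (-7, 4), (-8, 3)]

Graham scan procedure:
  1. Find the pivot p₀ = point with lowest y (tie → lowest x): (-2, -7).
  2. Sort the remaining points by polar angle around p₀.
  3. Walk through sorted points, maintaining a stack; pop the top while the last three entries make a non-left turn (cross product ≤ 0).
  4. Final stack is the convex hull in CCW order: (-2, -7), (-5, 1), (-7, 4), (-8, 3).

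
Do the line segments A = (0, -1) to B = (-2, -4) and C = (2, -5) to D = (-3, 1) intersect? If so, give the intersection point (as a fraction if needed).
Yes; intersection at (-16/27, -17/9) (t = 8/27 on AB, s = 14/27 on CD)

Parametrize AB as A + t(B − A) = (0 + -2 t, -1 + -3 t) and CD as C + s(D − C) = (2 + -5 s, -5 + 6 s). Solve the linear system for (t, s). Determinant = 27 ≠ 0, so a unique intersection of the containing lines exists. Solution: t = 8/27, s = 14/27 — both in [0, 1], so the segments cross. Intersection point: (-16/27, -17/9).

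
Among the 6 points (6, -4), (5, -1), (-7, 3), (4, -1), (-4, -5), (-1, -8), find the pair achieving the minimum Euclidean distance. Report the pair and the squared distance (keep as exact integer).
Pair = ((5, -1), (4, -1)); squared distance = 1

Compute all C(6, 2) = 15 pairwise squared distances (x_i − x_j)² + (y_i − y_j)². The minimum is 1, attained by the pair ((5, -1), (4, -1)).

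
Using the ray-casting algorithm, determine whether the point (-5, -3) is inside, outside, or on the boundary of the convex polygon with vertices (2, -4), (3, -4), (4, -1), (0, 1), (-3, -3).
The point (-5, -3) lies strictly outside the polygon

Cast a horizontal ray to the right from the query point and count how many polygon edges it crosses (each edge strictly once or zero times, handled with the usual half-open convention). 
Parity of crossings → even ⇒ outside.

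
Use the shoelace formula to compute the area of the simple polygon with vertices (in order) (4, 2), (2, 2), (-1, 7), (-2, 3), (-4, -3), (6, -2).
Area = 95/2

Shoelace formula: Area = (1/2) |Σ_i (x_i · y_{i+1} − x_{i+1} · y_i)| (indices mod n). Compute each cross term:
  (4)(2) − (2)(2) = 4
  (2)(7) − (-1)(2) = 16
  (-1)(3) − (-2)(7) = 11
  (-2)(-3) − (-4)(3) = 18
  (-4)(-2) − (6)(-3) = 26
  (6)(2) − (4)(-2) = 20
Sum = 95, so (signed) Area = 95/2 = 95/2, |Area| = 95/2.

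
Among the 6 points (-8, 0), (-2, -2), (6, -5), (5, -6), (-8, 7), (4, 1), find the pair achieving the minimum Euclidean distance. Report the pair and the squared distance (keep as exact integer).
Pair = ((6, -5), (5, -6)); squared distance = 2

Compute all C(6, 2) = 15 pairwise squared distances (x_i − x_j)² + (y_i − y_j)². The minimum is 2, attained by the pair ((6, -5), (5, -6)).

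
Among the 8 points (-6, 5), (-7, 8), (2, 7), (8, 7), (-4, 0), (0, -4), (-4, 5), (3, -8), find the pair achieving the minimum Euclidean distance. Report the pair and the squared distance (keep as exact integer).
Pair = ((-6, 5), (-4, 5)); squared distance = 4

Compute all C(8, 2) = 28 pairwise squared distances (x_i − x_j)² + (y_i − y_j)². The minimum is 4, attained by the pair ((-6, 5), (-4, 5)).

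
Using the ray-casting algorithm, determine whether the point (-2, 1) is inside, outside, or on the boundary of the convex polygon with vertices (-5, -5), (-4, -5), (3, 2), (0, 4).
The point (-2, 1) lies strictly outside the polygon

Cast a horizontal ray to the right from the query point and count how many polygon edges it crosses (each edge strictly once or zero times, handled with the usual half-open convention). 
Parity of crossings → even ⇒ outside.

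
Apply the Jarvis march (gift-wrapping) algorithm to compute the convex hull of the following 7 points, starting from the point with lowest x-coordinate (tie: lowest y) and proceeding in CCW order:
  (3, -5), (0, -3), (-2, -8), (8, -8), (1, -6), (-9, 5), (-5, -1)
Hull (CCW) = [(-9, 5), (-2, -8), (8, -8)]

Jarvis march: at each step, from the current hull vertex p, select the next vertex q as the point such that every other point lies strictly to the left of (or on) the directed line p → q. (Equivalently: for every other point r, the cross product (q − p) × (r − p) ≥ 0.)
Starting point (lowest x, tie lowest y): (-9, 5). Wrap until returning to start. Resulting hull: (-9, 5), (-2, -8), (8, -8).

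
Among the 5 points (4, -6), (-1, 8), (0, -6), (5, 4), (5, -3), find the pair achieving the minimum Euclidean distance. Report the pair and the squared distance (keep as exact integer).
Pair = ((4, -6), (5, -3)); squared distance = 10

Compute all C(5, 2) = 10 pairwise squared distances (x_i − x_j)² + (y_i − y_j)². The minimum is 10, attained by the pair ((4, -6), (5, -3)).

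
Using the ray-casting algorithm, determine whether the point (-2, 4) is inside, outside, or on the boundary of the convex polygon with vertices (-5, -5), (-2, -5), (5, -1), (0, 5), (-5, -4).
The point (-2, 4) lies strictly outside the polygon

Cast a horizontal ray to the right from the query point and count how many polygon edges it crosses (each edge strictly once or zero times, handled with the usual half-open convention). 
Parity of crossings → even ⇒ outside.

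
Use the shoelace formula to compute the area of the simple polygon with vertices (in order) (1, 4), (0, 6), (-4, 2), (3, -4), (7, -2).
Area = 46

Shoelace formula: Area = (1/2) |Σ_i (x_i · y_{i+1} − x_{i+1} · y_i)| (indices mod n). Compute each cross term:
  (1)(6) − (0)(4) = 6
  (0)(2) − (-4)(6) = 24
  (-4)(-4) − (3)(2) = 10
  (3)(-2) − (7)(-4) = 22
  (7)(4) − (1)(-2) = 30
Sum = 92, so (signed) Area = 92/2 = 46, |Area| = 46.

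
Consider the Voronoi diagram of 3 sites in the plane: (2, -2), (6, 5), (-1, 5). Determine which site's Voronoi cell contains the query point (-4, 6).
Nearest site = (-1, 5)

The Voronoi cell of site s contains exactly those query points closer to s than to any other site. Compute squared distances from q = (-4, 6) to each site:
  (-1 − -4)² + (5 − 6)² = 10
  (2 − -4)² + (-2 − 6)² = 100
  (6 − -4)² + (5 − 6)² = 101
Minimum is attained by (-1, 5), so q lies in its Voronoi cell.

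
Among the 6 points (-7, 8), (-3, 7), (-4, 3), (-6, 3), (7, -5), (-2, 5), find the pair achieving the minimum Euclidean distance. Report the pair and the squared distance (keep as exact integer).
Pair = ((-4, 3), (-6, 3)); squared distance = 4

Compute all C(6, 2) = 15 pairwise squared distances (x_i − x_j)² + (y_i − y_j)². The minimum is 4, attained by the pair ((-4, 3), (-6, 3)).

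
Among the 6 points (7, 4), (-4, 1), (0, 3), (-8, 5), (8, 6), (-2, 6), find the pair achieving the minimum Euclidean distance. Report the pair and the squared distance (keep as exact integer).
Pair = ((7, 4), (8, 6)); squared distance = 5

Compute all C(6, 2) = 15 pairwise squared distances (x_i − x_j)² + (y_i − y_j)². The minimum is 5, attained by the pair ((7, 4), (8, 6)).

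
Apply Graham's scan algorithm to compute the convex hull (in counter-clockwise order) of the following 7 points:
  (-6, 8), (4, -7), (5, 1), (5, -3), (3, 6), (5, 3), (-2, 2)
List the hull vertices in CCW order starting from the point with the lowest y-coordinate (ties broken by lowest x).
Hull (CCW) = [(4, -7), (5, -3), (5, 3), (3, 6), (-6, 8)]

Graham scan procedure:
  1. Find the pivot p₀ = point with lowest y (tie → lowest x): (4, -7).
  2. Sort the remaining points by polar angle around p₀.
  3. Walk through sorted points, maintaining a stack; pop the top while the last three entries make a non-left turn (cross product ≤ 0).
  4. Final stack is the convex hull in CCW order: (4, -7), (5, -3), (5, 3), (3, 6), (-6, 8).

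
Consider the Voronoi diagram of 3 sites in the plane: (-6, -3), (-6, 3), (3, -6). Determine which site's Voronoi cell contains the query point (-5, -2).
Nearest site = (-6, -3)

The Voronoi cell of site s contains exactly those query points closer to s than to any other site. Compute squared distances from q = (-5, -2) to each site:
  (-6 − -5)² + (-3 − -2)² = 2
  (-6 − -5)² + (3 − -2)² = 26
  (3 − -5)² + (-6 − -2)² = 80
Minimum is attained by (-6, -3), so q lies in its Voronoi cell.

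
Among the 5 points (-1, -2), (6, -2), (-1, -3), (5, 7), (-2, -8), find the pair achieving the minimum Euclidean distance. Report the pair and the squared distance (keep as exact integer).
Pair = ((-1, -2), (-1, -3)); squared distance = 1

Compute all C(5, 2) = 10 pairwise squared distances (x_i − x_j)² + (y_i − y_j)². The minimum is 1, attained by the pair ((-1, -2), (-1, -3)).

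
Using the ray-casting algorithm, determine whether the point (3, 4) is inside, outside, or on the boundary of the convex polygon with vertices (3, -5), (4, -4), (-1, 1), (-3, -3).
The point (3, 4) lies strictly outside the polygon

Cast a horizontal ray to the right from the query point and count how many polygon edges it crosses (each edge strictly once or zero times, handled with the usual half-open convention). 
Parity of crossings → even ⇒ outside.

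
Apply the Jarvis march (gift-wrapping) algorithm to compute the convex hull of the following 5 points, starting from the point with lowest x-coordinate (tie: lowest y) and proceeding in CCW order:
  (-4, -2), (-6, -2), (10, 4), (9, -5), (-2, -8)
Hull (CCW) = [(-6, -2), (-2, -8), (9, -5), (10, 4)]

Jarvis march: at each step, from the current hull vertex p, select the next vertex q as the point such that every other point lies strictly to the left of (or on) the directed line p → q. (Equivalently: for every other point r, the cross product (q − p) × (r − p) ≥ 0.)
Starting point (lowest x, tie lowest y): (-6, -2). Wrap until returning to start. Resulting hull: (-6, -2), (-2, -8), (9, -5), (10, 4).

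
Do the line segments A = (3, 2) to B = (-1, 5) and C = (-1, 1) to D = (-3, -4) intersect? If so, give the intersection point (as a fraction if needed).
No (intersection of containing lines falls outside at least one segment)

Parametrize and solve: t = 9/13, s = -8/13. At least one of these is outside [0, 1], so the segments do not intersect.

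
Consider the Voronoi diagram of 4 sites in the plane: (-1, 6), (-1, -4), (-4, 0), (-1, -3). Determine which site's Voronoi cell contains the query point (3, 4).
Nearest site = (-1, 6)

The Voronoi cell of site s contains exactly those query points closer to s than to any other site. Compute squared distances from q = (3, 4) to each site:
  (-1 − 3)² + (6 − 4)² = 20
  (-4 − 3)² + (0 − 4)² = 65
  (-1 − 3)² + (-3 − 4)² = 65
  (-1 − 3)² + (-4 − 4)² = 80
Minimum is attained by (-1, 6), so q lies in its Voronoi cell.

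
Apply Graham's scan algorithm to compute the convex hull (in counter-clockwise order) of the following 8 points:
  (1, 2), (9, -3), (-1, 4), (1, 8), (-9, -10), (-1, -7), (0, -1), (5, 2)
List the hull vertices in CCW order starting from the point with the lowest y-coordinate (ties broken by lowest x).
Hull (CCW) = [(-9, -10), (-1, -7), (9, -3), (1, 8)]

Graham scan procedure:
  1. Find the pivot p₀ = point with lowest y (tie → lowest x): (-9, -10).
  2. Sort the remaining points by polar angle around p₀.
  3. Walk through sorted points, maintaining a stack; pop the top while the last three entries make a non-left turn (cross product ≤ 0).
  4. Final stack is the convex hull in CCW order: (-9, -10), (-1, -7), (9, -3), (1, 8).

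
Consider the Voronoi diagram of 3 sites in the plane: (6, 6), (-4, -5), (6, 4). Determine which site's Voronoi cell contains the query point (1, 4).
Nearest site = (6, 4)

The Voronoi cell of site s contains exactly those query points closer to s than to any other site. Compute squared distances from q = (1, 4) to each site:
  (6 − 1)² + (4 − 4)² = 25
  (6 − 1)² + (6 − 4)² = 29
  (-4 − 1)² + (-5 − 4)² = 106
Minimum is attained by (6, 4), so q lies in its Voronoi cell.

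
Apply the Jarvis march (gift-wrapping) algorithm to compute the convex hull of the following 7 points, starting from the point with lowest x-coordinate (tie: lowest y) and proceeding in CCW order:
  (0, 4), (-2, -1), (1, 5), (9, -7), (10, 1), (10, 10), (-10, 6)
Hull (CCW) = [(-10, 6), (-2, -1), (9, -7), (10, 1), (10, 10)]

Jarvis march: at each step, from the current hull vertex p, select the next vertex q as the point such that every other point lies strictly to the left of (or on) the directed line p → q. (Equivalently: for every other point r, the cross product (q − p) × (r − p) ≥ 0.)
Starting point (lowest x, tie lowest y): (-10, 6). Wrap until returning to start. Resulting hull: (-10, 6), (-2, -1), (9, -7), (10, 1), (10, 10).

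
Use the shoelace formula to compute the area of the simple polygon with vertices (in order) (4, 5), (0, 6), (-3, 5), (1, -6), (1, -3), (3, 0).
Area = 41

Shoelace formula: Area = (1/2) |Σ_i (x_i · y_{i+1} − x_{i+1} · y_i)| (indices mod n). Compute each cross term:
  (4)(6) − (0)(5) = 24
  (0)(5) − (-3)(6) = 18
  (-3)(-6) − (1)(5) = 13
  (1)(-3) − (1)(-6) = 3
  (1)(0) − (3)(-3) = 9
  (3)(5) − (4)(0) = 15
Sum = 82, so (signed) Area = 82/2 = 41, |Area| = 41.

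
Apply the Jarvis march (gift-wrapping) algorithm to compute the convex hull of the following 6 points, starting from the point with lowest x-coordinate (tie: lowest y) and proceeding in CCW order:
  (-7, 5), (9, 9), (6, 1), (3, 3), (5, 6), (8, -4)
Hull (CCW) = [(-7, 5), (8, -4), (9, 9)]

Jarvis march: at each step, from the current hull vertex p, select the next vertex q as the point such that every other point lies strictly to the left of (or on) the directed line p → q. (Equivalently: for every other point r, the cross product (q − p) × (r − p) ≥ 0.)
Starting point (lowest x, tie lowest y): (-7, 5). Wrap until returning to start. Resulting hull: (-7, 5), (8, -4), (9, 9).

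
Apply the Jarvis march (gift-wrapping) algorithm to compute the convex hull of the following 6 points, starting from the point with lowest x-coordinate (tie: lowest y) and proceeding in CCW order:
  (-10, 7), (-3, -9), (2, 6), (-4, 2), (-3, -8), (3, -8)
Hull (CCW) = [(-10, 7), (-3, -9), (3, -8), (2, 6)]

Jarvis march: at each step, from the current hull vertex p, select the next vertex q as the point such that every other point lies strictly to the left of (or on) the directed line p → q. (Equivalently: for every other point r, the cross product (q − p) × (r − p) ≥ 0.)
Starting point (lowest x, tie lowest y): (-10, 7). Wrap until returning to start. Resulting hull: (-10, 7), (-3, -9), (3, -8), (2, 6).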